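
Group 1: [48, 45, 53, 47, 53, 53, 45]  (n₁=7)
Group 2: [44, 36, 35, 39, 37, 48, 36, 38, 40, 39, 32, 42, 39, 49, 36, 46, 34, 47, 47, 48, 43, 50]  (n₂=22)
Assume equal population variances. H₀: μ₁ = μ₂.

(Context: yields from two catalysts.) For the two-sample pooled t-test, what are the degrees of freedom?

degrees of freedom = 27

df = n₁ + n₂ − 2 = 7 + 22 − 2 = 27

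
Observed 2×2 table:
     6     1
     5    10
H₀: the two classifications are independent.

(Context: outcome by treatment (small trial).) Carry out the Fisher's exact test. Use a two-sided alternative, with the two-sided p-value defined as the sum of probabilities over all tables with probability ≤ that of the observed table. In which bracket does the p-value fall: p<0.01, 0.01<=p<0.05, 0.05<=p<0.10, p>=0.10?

p-value bracket: 0.05<=p<0.10

Margins: r₁=7, r₂=15, c₁=11, c₂=11, n=22
p_obs = C(7,6)·C(15,5)/C(22,11); sum pmf over tables with pmf ≤ p_obs
p-value (two-sided) = 0.06347
→ bracket: 0.05<=p<0.10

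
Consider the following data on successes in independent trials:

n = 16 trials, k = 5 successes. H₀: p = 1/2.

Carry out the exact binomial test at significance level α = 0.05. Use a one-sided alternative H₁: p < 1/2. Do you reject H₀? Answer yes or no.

Exact binomial: n=16, k=5, p₀=1/2=0.5000
P(X≤5) from Σ C(n,i)·p₀^i·(1−p₀)^(n−i)
p-value (one-sided, H₁ less) = 0.10506
At α=0.05: p ≥ α → fail to reject H₀

reject H₀: no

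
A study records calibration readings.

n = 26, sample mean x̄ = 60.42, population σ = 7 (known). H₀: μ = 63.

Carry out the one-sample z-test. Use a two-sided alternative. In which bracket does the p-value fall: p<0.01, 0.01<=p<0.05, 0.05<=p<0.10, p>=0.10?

SE = σ/√n = 7/√26 = 1.3728
z = (x̄−μ₀)/SE = (60.42−63)/1.3728 = -1.8794
p-value (two-sided) = 0.06020
→ bracket: 0.05<=p<0.10

p-value bracket: 0.05<=p<0.10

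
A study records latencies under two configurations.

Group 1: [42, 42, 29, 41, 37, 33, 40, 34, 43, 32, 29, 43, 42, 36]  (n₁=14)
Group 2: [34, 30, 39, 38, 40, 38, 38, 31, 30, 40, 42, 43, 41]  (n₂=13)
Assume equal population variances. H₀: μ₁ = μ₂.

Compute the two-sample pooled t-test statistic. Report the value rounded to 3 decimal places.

test statistic = 0.067

x̄₁=37.357, s₁=5.183, n₁=14
x̄₂=37.231, s₂=4.512, n₂=13
s_p² = [13·5.183² + 12·4.512²]/25 = 23.7409
SE = √(s_p²·(1/14+1/13)) = 1.8767
t = (37.357−37.231)/1.8767 = 0.0673
df = 25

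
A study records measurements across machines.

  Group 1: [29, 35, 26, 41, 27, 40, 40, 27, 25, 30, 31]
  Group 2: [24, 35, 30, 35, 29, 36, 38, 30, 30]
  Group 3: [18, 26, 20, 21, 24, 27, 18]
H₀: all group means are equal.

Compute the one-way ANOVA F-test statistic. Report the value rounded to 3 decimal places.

Group means [31.91, 31.89, 22.00], grand mean 29.333
SSB = Σnᵢ(x̄ᵢ−x̄)² = 508.202; SSW = ΣΣ(x−x̄ᵢ)² = 603.798
MSB = 508.202/2 = 254.1010; MSW = 603.798/24 = 25.1582
F = MSB/MSW = 10.1001
df = (2, 24)

test statistic = 10.100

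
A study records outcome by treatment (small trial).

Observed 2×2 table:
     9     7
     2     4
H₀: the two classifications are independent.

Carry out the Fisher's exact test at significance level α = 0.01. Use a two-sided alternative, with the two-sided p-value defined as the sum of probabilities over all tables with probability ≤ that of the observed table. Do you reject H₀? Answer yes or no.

reject H₀: no

Margins: r₁=16, r₂=6, c₁=11, c₂=11, n=22
p_obs = C(16,9)·C(6,2)/C(22,11); sum pmf over tables with pmf ≤ p_obs
p-value (two-sided) = 0.63512
At α=0.01: p ≥ α → fail to reject H₀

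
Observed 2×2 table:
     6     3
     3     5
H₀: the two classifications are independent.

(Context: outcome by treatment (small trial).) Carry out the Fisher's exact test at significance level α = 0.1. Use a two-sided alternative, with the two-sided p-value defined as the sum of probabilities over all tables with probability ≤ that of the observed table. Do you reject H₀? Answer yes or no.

Margins: r₁=9, r₂=8, c₁=9, c₂=8, n=17
p_obs = C(9,6)·C(8,3)/C(17,9); sum pmf over tables with pmf ≤ p_obs
p-value (two-sided) = 0.34694
At α=0.1: p ≥ α → fail to reject H₀

reject H₀: no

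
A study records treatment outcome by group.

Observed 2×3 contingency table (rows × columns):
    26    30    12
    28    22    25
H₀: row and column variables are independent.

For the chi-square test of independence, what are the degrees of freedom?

df = (r−1)(c−1) = (2−1)·(3−1) = 2

degrees of freedom = 2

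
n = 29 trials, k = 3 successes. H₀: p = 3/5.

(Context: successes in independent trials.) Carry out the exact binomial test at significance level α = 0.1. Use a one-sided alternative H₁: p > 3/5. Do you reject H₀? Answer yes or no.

reject H₀: no

Exact binomial: n=29, k=3, p₀=3/5=0.6000
P(X≥3) from Σ C(n,i)·p₀^i·(1−p₀)^(n−i)
p-value (one-sided, H₁ greater) = 1.00000
At α=0.1: p ≥ α → fail to reject H₀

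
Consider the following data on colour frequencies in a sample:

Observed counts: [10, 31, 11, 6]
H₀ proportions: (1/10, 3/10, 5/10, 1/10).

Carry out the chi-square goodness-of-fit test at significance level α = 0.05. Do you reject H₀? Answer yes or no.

n = 58; E_i = n·p_i = [5.80, 17.40, 29.00, 5.80]
χ² = (10−5.80)²/5.80 + (31−17.40)²/17.40 + (11−29.00)²/29.00 + (6−5.80)²/5.80 = 24.8506
df = 3
p-value (upper-tail) = 0.00002
At α=0.05: p < α → reject H₀

reject H₀: yes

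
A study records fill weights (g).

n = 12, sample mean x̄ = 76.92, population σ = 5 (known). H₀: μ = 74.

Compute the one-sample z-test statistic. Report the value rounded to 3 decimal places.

test statistic = 2.023

SE = σ/√n = 5/√12 = 1.4434
z = (x̄−μ₀)/SE = (76.92−74)/1.4434 = 2.0230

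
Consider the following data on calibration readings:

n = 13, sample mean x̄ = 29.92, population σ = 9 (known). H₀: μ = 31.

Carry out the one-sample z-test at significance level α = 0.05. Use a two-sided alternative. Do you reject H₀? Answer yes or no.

SE = σ/√n = 9/√13 = 2.4962
z = (x̄−μ₀)/SE = (29.92−31)/2.4962 = -0.4327
p-value (two-sided) = 0.66526
At α=0.05: p ≥ α → fail to reject H₀

reject H₀: no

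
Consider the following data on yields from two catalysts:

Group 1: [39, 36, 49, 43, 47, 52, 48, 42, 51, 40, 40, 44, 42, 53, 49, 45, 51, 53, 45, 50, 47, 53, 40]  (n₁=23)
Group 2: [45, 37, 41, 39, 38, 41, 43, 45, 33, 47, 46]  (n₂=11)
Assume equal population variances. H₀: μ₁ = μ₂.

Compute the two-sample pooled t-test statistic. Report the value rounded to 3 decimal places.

test statistic = 2.610

x̄₁=46.043, s₁=5.121, n₁=23
x̄₂=41.364, s₂=4.342, n₂=11
s_p² = [22·5.121² + 10·4.342²]/32 = 23.9219
SE = √(s_p²·(1/23+1/11)) = 1.7930
t = (46.043−41.364)/1.7930 = 2.6101
df = 32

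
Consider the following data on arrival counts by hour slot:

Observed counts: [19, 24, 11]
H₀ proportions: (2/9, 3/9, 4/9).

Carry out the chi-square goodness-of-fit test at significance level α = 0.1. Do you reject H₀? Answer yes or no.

reject H₀: yes

n = 54; E_i = n·p_i = [12.00, 18.00, 24.00]
χ² = (19−12.00)²/12.00 + (24−18.00)²/18.00 + (11−24.00)²/24.00 = 13.1250
df = 2
p-value (upper-tail) = 0.00141
At α=0.1: p < α → reject H₀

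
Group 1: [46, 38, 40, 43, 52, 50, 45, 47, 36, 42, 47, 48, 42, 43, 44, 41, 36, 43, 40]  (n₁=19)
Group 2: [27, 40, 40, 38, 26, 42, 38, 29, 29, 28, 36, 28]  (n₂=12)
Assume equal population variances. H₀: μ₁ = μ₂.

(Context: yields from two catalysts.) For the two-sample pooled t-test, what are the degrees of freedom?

degrees of freedom = 29

df = n₁ + n₂ − 2 = 19 + 12 − 2 = 29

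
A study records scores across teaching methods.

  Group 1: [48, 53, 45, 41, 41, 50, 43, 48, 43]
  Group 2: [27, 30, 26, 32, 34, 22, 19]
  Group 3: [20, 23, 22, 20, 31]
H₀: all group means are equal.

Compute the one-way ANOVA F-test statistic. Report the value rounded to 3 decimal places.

Group means [45.78, 27.14, 23.20], grand mean 34.190
SSB = Σnᵢ(x̄ᵢ−x̄)² = 2160.025; SSW = ΣΣ(x−x̄ᵢ)² = 397.213
MSB = 2160.025/2 = 1080.0127; MSW = 397.213/18 = 22.0674
F = MSB/MSW = 48.9416
df = (2, 18)

test statistic = 48.942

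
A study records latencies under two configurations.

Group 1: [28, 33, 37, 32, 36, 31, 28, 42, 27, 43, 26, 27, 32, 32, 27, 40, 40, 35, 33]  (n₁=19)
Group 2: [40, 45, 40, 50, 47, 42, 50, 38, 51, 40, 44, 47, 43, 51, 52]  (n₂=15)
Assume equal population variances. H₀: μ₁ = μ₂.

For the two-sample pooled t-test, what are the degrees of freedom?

df = n₁ + n₂ − 2 = 19 + 15 − 2 = 32

degrees of freedom = 32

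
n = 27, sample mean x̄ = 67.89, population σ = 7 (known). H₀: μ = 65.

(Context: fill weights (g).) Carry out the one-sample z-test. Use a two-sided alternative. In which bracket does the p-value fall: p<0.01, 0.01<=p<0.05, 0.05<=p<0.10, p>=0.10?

SE = σ/√n = 7/√27 = 1.3472
z = (x̄−μ₀)/SE = (67.89−65)/1.3472 = 2.1453
p-value (two-sided) = 0.03193
→ bracket: 0.01<=p<0.05

p-value bracket: 0.01<=p<0.05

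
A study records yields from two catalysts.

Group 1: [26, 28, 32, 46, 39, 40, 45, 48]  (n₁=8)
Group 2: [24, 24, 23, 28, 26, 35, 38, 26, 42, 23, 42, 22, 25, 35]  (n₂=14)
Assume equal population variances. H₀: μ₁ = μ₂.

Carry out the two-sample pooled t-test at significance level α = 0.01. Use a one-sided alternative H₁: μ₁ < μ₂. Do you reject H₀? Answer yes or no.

reject H₀: no

x̄₁=38.000, s₁=8.435, n₁=8
x̄₂=29.500, s₂=7.304, n₂=14
s_p² = [7·8.435² + 13·7.304²]/20 = 59.5750
SE = √(s_p²·(1/8+1/14)) = 3.4209
t = (38.000−29.500)/3.4209 = 2.4848
df = 20
p-value (one-sided, H₁ less) = 0.98903
At α=0.01: p ≥ α → fail to reject H₀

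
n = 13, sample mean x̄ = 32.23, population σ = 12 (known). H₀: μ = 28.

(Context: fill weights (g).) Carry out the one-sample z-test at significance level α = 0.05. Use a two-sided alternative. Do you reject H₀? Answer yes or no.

reject H₀: no

SE = σ/√n = 12/√13 = 3.3282
z = (x̄−μ₀)/SE = (32.23−28)/3.3282 = 1.2710
p-value (two-sided) = 0.20374
At α=0.05: p ≥ α → fail to reject H₀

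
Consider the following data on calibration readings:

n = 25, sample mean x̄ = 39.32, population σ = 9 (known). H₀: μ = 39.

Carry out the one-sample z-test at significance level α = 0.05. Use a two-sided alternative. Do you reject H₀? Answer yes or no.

SE = σ/√n = 9/√25 = 1.8000
z = (x̄−μ₀)/SE = (39.32−39)/1.8000 = 0.1778
p-value (two-sided) = 0.85890
At α=0.05: p ≥ α → fail to reject H₀

reject H₀: no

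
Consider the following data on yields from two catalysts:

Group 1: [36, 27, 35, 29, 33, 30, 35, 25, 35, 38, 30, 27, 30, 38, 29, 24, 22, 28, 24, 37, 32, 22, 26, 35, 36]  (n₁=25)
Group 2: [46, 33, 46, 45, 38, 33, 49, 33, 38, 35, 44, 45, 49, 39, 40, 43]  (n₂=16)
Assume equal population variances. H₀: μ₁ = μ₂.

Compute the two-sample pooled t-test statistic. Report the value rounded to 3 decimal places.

test statistic = -6.180

x̄₁=30.520, s₁=5.084, n₁=25
x̄₂=41.000, s₂=5.621, n₂=16
s_p² = [24·5.084² + 15·5.621²]/39 = 28.0574
SE = √(s_p²·(1/25+1/16)) = 1.6958
t = (30.520−41.000)/1.6958 = -6.1798
df = 39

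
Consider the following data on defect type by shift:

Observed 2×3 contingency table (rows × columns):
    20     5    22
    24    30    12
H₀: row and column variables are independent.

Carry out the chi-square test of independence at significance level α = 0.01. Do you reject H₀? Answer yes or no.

reject H₀: yes

Row totals [47, 66], col totals [44, 35, 34], n=113
χ² = (20−18.30)²/18.30 + (5−14.56)²/14.56 + (22−14.14)²/14.14 + (24−25.70)²/25.70 + (30−20.44)²/20.44 + (12−19.86)²/19.86 = 18.4900
df = 2
p-value (upper-tail) = 0.00010
At α=0.01: p < α → reject H₀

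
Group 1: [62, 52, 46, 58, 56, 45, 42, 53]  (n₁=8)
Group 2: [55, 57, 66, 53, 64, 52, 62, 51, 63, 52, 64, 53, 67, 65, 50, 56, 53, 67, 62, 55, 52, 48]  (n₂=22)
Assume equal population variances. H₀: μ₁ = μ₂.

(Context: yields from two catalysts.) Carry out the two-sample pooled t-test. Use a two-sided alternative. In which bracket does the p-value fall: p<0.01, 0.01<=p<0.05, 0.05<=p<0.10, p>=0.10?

x̄₁=51.750, s₁=6.944, n₁=8
x̄₂=57.591, s₂=6.246, n₂=22
s_p² = [7·6.944² + 21·6.246²]/28 = 41.3149
SE = √(s_p²·(1/8+1/22)) = 2.6537
t = (51.750−57.591)/2.6537 = -2.2010
df = 28
p-value (two-sided) = 0.03615
→ bracket: 0.01<=p<0.05

p-value bracket: 0.01<=p<0.05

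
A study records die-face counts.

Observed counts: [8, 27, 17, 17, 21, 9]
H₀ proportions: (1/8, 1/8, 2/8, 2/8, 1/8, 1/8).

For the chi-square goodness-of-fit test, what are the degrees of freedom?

degrees of freedom = 5

df = k − 1 = 6 − 1 = 5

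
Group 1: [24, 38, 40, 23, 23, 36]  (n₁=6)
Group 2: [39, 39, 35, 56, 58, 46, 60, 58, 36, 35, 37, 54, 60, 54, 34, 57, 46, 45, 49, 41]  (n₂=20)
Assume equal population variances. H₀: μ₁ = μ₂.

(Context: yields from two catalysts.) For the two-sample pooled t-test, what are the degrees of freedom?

degrees of freedom = 24

df = n₁ + n₂ − 2 = 6 + 20 − 2 = 24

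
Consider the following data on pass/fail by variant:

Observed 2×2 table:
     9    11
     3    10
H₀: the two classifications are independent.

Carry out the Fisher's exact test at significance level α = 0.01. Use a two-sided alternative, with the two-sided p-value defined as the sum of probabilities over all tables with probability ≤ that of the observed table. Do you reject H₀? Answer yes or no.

reject H₀: no

Margins: r₁=20, r₂=13, c₁=12, c₂=21, n=33
p_obs = C(20,9)·C(13,3)/C(33,12); sum pmf over tables with pmf ≤ p_obs
p-value (two-sided) = 0.27752
At α=0.01: p ≥ α → fail to reject H₀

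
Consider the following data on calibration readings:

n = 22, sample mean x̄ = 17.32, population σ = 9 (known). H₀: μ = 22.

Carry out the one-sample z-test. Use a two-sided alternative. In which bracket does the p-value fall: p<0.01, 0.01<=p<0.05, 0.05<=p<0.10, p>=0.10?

SE = σ/√n = 9/√22 = 1.9188
z = (x̄−μ₀)/SE = (17.32−22)/1.9188 = -2.4390
p-value (two-sided) = 0.01473
→ bracket: 0.01<=p<0.05

p-value bracket: 0.01<=p<0.05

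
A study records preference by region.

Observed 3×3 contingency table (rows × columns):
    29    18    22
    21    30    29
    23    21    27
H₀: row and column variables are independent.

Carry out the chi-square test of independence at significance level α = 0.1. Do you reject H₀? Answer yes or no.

reject H₀: no

Row totals [69, 80, 71], col totals [73, 69, 78], n=220
χ² = (29−22.90)²/22.90 + (18−21.64)²/21.64 + (22−24.46)²/24.46 + (21−26.55)²/26.55 + (30−25.09)²/25.09 + (29−28.36)²/28.36 + (23−23.56)²/23.56 + (21−22.27)²/22.27 + (27−25.17)²/25.17 = 4.8396
df = 4
p-value (upper-tail) = 0.30415
At α=0.1: p ≥ α → fail to reject H₀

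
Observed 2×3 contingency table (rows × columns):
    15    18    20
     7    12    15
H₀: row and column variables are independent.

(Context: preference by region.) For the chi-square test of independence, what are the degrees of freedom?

df = (r−1)(c−1) = (2−1)·(3−1) = 2

degrees of freedom = 2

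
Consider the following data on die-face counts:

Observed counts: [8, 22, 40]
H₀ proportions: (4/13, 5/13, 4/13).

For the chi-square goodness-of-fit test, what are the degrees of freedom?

df = k − 1 = 3 − 1 = 2

degrees of freedom = 2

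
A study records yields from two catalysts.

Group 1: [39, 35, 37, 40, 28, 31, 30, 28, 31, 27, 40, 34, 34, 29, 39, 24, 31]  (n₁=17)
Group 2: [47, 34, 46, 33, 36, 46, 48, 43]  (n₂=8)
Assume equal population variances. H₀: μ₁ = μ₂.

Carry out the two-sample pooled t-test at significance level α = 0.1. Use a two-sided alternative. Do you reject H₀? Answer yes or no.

reject H₀: yes

x̄₁=32.765, s₁=4.969, n₁=17
x̄₂=41.625, s₂=6.255, n₂=8
s_p² = [16·4.969² + 7·6.255²]/23 = 29.0841
SE = √(s_p²·(1/17+1/8)) = 2.3122
t = (32.765−41.625)/2.3122 = -3.8320
df = 23
p-value (two-sided) = 0.00085
At α=0.1: p < α → reject H₀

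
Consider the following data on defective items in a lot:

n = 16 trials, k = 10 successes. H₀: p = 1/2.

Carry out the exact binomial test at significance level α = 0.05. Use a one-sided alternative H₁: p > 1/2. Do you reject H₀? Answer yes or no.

reject H₀: no

Exact binomial: n=16, k=10, p₀=1/2=0.5000
P(X≥10) from Σ C(n,i)·p₀^i·(1−p₀)^(n−i)
p-value (one-sided, H₁ greater) = 0.22725
At α=0.05: p ≥ α → fail to reject H₀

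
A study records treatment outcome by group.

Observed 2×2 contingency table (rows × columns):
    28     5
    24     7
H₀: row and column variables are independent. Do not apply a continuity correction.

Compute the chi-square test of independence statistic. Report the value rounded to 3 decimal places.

Row totals [33, 31], col totals [52, 12], n=64
χ² = (28−26.81)²/26.81 + (5−6.19)²/6.19 + (24−25.19)²/25.19 + (7−5.81)²/5.81 = 0.5791
df = 1

test statistic = 0.579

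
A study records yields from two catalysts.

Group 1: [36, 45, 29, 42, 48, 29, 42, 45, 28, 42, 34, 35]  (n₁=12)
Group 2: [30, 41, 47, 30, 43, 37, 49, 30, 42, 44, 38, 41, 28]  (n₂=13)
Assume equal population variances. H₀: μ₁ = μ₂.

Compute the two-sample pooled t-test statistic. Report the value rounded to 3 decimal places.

test statistic = -0.195

x̄₁=37.917, s₁=6.986, n₁=12
x̄₂=38.462, s₂=6.995, n₂=13
s_p² = [11·6.986² + 12·6.995²]/23 = 48.8760
SE = √(s_p²·(1/12+1/13)) = 2.7987
t = (37.917−38.462)/2.7987 = -0.1947
df = 23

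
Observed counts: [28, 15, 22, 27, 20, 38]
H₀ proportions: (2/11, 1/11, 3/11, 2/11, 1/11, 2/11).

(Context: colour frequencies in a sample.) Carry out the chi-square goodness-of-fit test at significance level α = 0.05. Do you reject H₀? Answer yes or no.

n = 150; E_i = n·p_i = [27.27, 13.64, 40.91, 27.27, 13.64, 27.27]
χ² = (28−27.27)²/27.27 + (15−13.64)²/13.64 + (22−40.91)²/40.91 + (27−27.27)²/27.27 + (20−13.64)²/13.64 + (38−27.27)²/27.27 = 16.0878
df = 5
p-value (upper-tail) = 0.00660
At α=0.05: p < α → reject H₀

reject H₀: yes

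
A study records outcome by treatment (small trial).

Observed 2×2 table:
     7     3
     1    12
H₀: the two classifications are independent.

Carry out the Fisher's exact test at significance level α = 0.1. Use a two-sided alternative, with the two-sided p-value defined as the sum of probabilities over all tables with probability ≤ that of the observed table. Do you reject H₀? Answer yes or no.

reject H₀: yes

Margins: r₁=10, r₂=13, c₁=8, c₂=15, n=23
p_obs = C(10,7)·C(13,1)/C(23,8); sum pmf over tables with pmf ≤ p_obs
p-value (two-sided) = 0.00590
At α=0.1: p < α → reject H₀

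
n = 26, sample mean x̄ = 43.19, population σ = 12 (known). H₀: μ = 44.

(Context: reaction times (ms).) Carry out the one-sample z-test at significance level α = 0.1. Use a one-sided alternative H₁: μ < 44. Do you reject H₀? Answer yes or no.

reject H₀: no

SE = σ/√n = 12/√26 = 2.3534
z = (x̄−μ₀)/SE = (43.19−44)/2.3534 = -0.3442
p-value (one-sided, H₁ less) = 0.36535
At α=0.1: p ≥ α → fail to reject H₀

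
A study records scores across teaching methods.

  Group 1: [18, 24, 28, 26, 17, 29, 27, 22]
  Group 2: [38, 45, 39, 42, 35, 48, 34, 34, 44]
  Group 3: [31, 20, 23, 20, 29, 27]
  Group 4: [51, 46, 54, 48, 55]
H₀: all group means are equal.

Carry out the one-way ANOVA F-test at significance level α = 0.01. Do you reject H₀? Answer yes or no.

reject H₀: yes

Group means [23.88, 39.89, 25.00, 50.80], grand mean 34.071
SSB = Σnᵢ(x̄ᵢ−x̄)² = 3029.293; SSW = ΣΣ(x−x̄ᵢ)² = 522.564
MSB = 3029.293/3 = 1009.7644; MSW = 522.564/24 = 21.7735
F = MSB/MSW = 46.3759
df = (3, 24)
p-value (upper-tail) = 0.00000
At α=0.01: p < α → reject H₀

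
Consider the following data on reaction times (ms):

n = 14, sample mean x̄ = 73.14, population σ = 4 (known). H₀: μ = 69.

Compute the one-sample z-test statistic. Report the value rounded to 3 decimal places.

test statistic = 3.873

SE = σ/√n = 4/√14 = 1.0690
z = (x̄−μ₀)/SE = (73.14−69)/1.0690 = 3.8726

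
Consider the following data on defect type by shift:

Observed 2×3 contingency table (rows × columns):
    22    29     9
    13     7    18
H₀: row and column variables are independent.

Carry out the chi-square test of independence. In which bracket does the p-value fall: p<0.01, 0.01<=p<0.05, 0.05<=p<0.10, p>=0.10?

Row totals [60, 38], col totals [35, 36, 27], n=98
χ² = (22−21.43)²/21.43 + (29−22.04)²/22.04 + (9−16.53)²/16.53 + (13−13.57)²/13.57 + (7−13.96)²/13.96 + (18−10.47)²/10.47 = 14.5534
df = 2
p-value (upper-tail) = 0.00069
→ bracket: p<0.01

p-value bracket: p<0.01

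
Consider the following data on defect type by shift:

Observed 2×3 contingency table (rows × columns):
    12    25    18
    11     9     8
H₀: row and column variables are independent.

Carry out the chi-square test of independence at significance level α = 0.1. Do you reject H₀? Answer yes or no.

reject H₀: no

Row totals [55, 28], col totals [23, 34, 26], n=83
χ² = (12−15.24)²/15.24 + (25−22.53)²/22.53 + (18−17.23)²/17.23 + (11−7.76)²/7.76 + (9−11.47)²/11.47 + (8−8.77)²/8.77 = 2.9479
df = 2
p-value (upper-tail) = 0.22902
At α=0.1: p ≥ α → fail to reject H₀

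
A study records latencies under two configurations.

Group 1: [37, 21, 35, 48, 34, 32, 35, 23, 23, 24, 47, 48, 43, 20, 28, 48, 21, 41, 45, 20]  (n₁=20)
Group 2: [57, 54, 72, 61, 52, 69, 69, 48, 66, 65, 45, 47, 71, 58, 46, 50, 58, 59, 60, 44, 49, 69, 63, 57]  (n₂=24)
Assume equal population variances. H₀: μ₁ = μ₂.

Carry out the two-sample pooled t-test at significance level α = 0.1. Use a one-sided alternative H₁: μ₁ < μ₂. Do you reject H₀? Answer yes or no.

reject H₀: yes

x̄₁=33.650, s₁=10.584, n₁=20
x̄₂=57.875, s₂=8.868, n₂=24
s_p² = [19·10.584² + 23·8.868²]/42 = 93.7423
SE = √(s_p²·(1/20+1/24)) = 2.9314
t = (33.650−57.875)/2.9314 = -8.2640
df = 42
p-value (one-sided, H₁ less) = 0.00000
At α=0.1: p < α → reject H₀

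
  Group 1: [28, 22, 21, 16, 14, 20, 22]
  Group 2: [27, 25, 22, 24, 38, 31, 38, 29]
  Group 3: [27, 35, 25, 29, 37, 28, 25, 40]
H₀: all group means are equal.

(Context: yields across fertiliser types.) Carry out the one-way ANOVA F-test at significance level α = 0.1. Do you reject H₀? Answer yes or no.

Group means [20.43, 29.25, 30.75], grand mean 27.087
SSB = Σnᵢ(x̄ᵢ−x̄)² = 455.112; SSW = ΣΣ(x−x̄ᵢ)² = 616.714
MSB = 455.112/2 = 227.5559; MSW = 616.714/20 = 30.8357
F = MSB/MSW = 7.3796
df = (2, 20)
p-value (upper-tail) = 0.00398
At α=0.1: p < α → reject H₀

reject H₀: yes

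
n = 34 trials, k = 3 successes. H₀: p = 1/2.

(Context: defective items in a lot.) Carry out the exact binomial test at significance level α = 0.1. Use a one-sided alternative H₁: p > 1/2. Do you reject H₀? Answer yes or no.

Exact binomial: n=34, k=3, p₀=1/2=0.5000
P(X≥3) from Σ C(n,i)·p₀^i·(1−p₀)^(n−i)
p-value (one-sided, H₁ greater) = 1.00000
At α=0.1: p ≥ α → fail to reject H₀

reject H₀: no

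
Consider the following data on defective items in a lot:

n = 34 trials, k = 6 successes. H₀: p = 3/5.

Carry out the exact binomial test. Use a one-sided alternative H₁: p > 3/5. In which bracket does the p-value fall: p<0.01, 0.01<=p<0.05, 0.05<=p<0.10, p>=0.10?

Exact binomial: n=34, k=6, p₀=3/5=0.6000
P(X≥6) from Σ C(n,i)·p₀^i·(1−p₀)^(n−i)
p-value (one-sided, H₁ greater) = 1.00000
→ bracket: p>=0.10

p-value bracket: p>=0.10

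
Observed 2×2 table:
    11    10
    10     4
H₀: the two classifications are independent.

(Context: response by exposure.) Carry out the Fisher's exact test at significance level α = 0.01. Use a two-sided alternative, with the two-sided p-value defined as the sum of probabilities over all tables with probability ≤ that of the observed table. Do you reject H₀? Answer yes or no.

Margins: r₁=21, r₂=14, c₁=21, c₂=14, n=35
p_obs = C(21,11)·C(14,10)/C(35,21); sum pmf over tables with pmf ≤ p_obs
p-value (two-sided) = 0.31094
At α=0.01: p ≥ α → fail to reject H₀

reject H₀: no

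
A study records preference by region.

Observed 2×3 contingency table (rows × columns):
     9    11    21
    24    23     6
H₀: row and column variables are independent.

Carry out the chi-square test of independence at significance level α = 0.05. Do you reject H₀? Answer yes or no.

reject H₀: yes

Row totals [41, 53], col totals [33, 34, 27], n=94
χ² = (9−14.39)²/14.39 + (11−14.83)²/14.83 + (21−11.78)²/11.78 + (24−18.61)²/18.61 + (23−19.17)²/19.17 + (6−15.22)²/15.22 = 18.1507
df = 2
p-value (upper-tail) = 0.00011
At α=0.05: p < α → reject H₀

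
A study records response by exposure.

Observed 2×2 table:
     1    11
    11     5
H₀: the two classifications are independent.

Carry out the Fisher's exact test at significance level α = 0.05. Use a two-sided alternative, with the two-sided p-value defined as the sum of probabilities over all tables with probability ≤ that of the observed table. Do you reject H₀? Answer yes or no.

Margins: r₁=12, r₂=16, c₁=12, c₂=16, n=28
p_obs = C(12,1)·C(16,11)/C(28,12); sum pmf over tables with pmf ≤ p_obs
p-value (two-sided) = 0.00205
At α=0.05: p < α → reject H₀

reject H₀: yes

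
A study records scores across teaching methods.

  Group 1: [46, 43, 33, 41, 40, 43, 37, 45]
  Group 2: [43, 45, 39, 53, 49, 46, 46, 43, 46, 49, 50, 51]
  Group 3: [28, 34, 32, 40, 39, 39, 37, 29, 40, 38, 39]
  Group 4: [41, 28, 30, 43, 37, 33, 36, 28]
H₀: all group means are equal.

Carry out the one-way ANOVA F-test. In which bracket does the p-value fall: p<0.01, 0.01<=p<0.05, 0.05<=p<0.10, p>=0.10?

p-value bracket: p<0.01

Group means [41.00, 46.67, 35.91, 34.50], grand mean 39.974
SSB = Σnᵢ(x̄ᵢ−x̄)² = 967.399; SSW = ΣΣ(x−x̄ᵢ)² = 727.576
MSB = 967.399/3 = 322.4662; MSW = 727.576/35 = 20.7879
F = MSB/MSW = 15.5122
df = (3, 35)
p-value (upper-tail) = 0.00000
→ bracket: p<0.01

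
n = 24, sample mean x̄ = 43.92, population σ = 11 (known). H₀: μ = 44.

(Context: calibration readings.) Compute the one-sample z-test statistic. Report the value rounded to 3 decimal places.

SE = σ/√n = 11/√24 = 2.2454
z = (x̄−μ₀)/SE = (43.92−44)/2.2454 = -0.0356

test statistic = -0.036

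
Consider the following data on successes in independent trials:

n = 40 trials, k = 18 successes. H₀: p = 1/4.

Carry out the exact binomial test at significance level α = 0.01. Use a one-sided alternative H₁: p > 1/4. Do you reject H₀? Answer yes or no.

Exact binomial: n=40, k=18, p₀=1/4=0.2500
P(X≥18) from Σ C(n,i)·p₀^i·(1−p₀)^(n−i)
p-value (one-sided, H₁ greater) = 0.00465
At α=0.01: p < α → reject H₀

reject H₀: yes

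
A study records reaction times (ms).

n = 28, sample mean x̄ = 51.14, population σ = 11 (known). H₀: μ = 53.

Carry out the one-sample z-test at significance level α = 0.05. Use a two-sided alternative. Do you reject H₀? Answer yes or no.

reject H₀: no

SE = σ/√n = 11/√28 = 2.0788
z = (x̄−μ₀)/SE = (51.14−53)/2.0788 = -0.8947
p-value (two-sided) = 0.37092
At α=0.05: p ≥ α → fail to reject H₀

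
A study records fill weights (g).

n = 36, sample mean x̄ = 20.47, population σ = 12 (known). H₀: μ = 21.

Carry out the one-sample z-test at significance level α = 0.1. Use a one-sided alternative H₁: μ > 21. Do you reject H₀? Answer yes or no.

reject H₀: no

SE = σ/√n = 12/√36 = 2.0000
z = (x̄−μ₀)/SE = (20.47−21)/2.0000 = -0.2650
p-value (one-sided, H₁ greater) = 0.60450
At α=0.1: p ≥ α → fail to reject H₀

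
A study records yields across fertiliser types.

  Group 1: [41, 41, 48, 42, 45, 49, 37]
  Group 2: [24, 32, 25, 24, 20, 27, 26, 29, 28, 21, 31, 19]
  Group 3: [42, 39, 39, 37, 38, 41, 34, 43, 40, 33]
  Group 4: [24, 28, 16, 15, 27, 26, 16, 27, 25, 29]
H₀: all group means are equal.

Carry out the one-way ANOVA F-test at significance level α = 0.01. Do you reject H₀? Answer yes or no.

Group means [43.29, 25.50, 38.60, 23.30], grand mean 31.487
SSB = Σnᵢ(x̄ᵢ−x̄)² = 2580.815; SSW = ΣΣ(x−x̄ᵢ)² = 662.929
MSB = 2580.815/3 = 860.2717; MSW = 662.929/35 = 18.9408
F = MSB/MSW = 45.4189
df = (3, 35)
p-value (upper-tail) = 0.00000
At α=0.01: p < α → reject H₀

reject H₀: yes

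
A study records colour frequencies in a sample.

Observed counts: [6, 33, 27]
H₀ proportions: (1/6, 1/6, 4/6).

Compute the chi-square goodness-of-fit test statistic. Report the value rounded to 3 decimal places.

test statistic = 52.841

n = 66; E_i = n·p_i = [11.00, 11.00, 44.00]
χ² = (6−11.00)²/11.00 + (33−11.00)²/11.00 + (27−44.00)²/44.00 = 52.8409
df = 2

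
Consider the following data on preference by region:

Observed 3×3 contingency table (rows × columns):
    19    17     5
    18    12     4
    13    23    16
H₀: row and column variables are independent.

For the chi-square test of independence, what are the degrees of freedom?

degrees of freedom = 4

df = (r−1)(c−1) = (3−1)·(3−1) = 4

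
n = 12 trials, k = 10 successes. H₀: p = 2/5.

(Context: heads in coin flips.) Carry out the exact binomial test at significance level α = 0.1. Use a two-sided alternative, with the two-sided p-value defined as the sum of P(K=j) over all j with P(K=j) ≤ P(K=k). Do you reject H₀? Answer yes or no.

Exact binomial: n=12, k=10, p₀=2/5=0.4000
P(X=j) = C(n,j)·p₀^j·(1−p₀)^(n−j); p = Σ P(X=j) over j with P(X=j) ≤ P(X=10)
p-value (two-sided) = 0.00499
At α=0.1: p < α → reject H₀

reject H₀: yes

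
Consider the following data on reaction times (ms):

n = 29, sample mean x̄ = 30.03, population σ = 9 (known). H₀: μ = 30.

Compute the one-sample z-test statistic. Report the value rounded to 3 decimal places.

test statistic = 0.018

SE = σ/√n = 9/√29 = 1.6713
z = (x̄−μ₀)/SE = (30.03−30)/1.6713 = 0.0180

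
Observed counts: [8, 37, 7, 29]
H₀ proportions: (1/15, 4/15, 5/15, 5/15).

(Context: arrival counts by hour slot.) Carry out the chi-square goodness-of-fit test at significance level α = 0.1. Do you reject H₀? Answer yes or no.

n = 81; E_i = n·p_i = [5.40, 21.60, 27.00, 27.00]
χ² = (8−5.40)²/5.40 + (37−21.60)²/21.60 + (7−27.00)²/27.00 + (29−27.00)²/27.00 = 27.1944
df = 3
p-value (upper-tail) = 0.00001
At α=0.1: p < α → reject H₀

reject H₀: yes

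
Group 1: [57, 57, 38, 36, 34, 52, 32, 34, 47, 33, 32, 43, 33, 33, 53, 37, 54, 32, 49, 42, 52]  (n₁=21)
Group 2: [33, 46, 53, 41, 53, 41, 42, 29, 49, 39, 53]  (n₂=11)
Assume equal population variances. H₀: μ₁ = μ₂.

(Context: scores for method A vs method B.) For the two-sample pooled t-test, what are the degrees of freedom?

df = n₁ + n₂ − 2 = 21 + 11 − 2 = 30

degrees of freedom = 30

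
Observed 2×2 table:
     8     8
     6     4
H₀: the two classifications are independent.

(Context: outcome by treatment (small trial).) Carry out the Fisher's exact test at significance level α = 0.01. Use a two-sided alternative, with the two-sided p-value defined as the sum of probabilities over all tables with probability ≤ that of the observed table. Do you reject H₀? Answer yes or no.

Margins: r₁=16, r₂=10, c₁=14, c₂=12, n=26
p_obs = C(16,8)·C(10,6)/C(26,14); sum pmf over tables with pmf ≤ p_obs
p-value (two-sided) = 0.70149
At α=0.01: p ≥ α → fail to reject H₀

reject H₀: no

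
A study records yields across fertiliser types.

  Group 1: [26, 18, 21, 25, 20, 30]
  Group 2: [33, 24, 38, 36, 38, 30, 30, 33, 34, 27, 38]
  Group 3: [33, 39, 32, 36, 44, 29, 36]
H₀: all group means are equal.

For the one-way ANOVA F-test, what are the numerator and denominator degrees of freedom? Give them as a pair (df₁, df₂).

k = 3 groups, N = 24 total
df = (k−1, N−k) = (3−1, 24−3) = (2, 21)

degrees of freedom = [2, 21]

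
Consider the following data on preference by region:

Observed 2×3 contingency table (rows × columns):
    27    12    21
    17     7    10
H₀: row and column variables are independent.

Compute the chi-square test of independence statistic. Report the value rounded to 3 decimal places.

test statistic = 0.325

Row totals [60, 34], col totals [44, 19, 31], n=94
χ² = (27−28.09)²/28.09 + (12−12.13)²/12.13 + (21−19.79)²/19.79 + (17−15.91)²/15.91 + (7−6.87)²/6.87 + (10−11.21)²/11.21 = 0.3251
df = 2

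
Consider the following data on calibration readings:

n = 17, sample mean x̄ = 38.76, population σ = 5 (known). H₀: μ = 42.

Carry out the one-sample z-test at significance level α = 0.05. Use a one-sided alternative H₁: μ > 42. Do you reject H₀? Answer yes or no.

reject H₀: no

SE = σ/√n = 5/√17 = 1.2127
z = (x̄−μ₀)/SE = (38.76−42)/1.2127 = -2.6718
p-value (one-sided, H₁ greater) = 0.99623
At α=0.05: p ≥ α → fail to reject H₀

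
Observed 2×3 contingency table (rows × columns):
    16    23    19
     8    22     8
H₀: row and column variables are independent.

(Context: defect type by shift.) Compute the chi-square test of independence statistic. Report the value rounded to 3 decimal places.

test statistic = 3.140

Row totals [58, 38], col totals [24, 45, 27], n=96
χ² = (16−14.50)²/14.50 + (23−27.19)²/27.19 + (19−16.31)²/16.31 + (8−9.50)²/9.50 + (22−17.81)²/17.81 + (8−10.69)²/10.69 = 3.1400
df = 2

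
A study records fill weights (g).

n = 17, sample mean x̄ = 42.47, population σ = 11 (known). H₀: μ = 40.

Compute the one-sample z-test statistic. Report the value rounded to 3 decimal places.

SE = σ/√n = 11/√17 = 2.6679
z = (x̄−μ₀)/SE = (42.47−40)/2.6679 = 0.9258

test statistic = 0.926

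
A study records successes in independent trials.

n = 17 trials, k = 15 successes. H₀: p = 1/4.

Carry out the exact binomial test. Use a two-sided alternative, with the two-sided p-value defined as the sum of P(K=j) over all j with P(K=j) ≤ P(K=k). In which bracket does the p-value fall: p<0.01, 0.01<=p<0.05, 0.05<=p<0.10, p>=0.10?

p-value bracket: p<0.01

Exact binomial: n=17, k=15, p₀=1/4=0.2500
P(X=j) = C(n,j)·p₀^j·(1−p₀)^(n−j); p = Σ P(X=j) over j with P(X=j) ≤ P(X=15)
p-value (two-sided) = 0.00000
→ bracket: p<0.01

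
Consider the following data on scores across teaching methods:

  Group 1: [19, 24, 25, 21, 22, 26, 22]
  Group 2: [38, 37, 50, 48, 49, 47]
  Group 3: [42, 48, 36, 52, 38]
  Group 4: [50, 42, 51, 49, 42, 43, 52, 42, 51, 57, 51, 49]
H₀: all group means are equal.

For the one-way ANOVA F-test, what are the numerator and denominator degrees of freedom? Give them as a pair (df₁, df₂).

k = 4 groups, N = 30 total
df = (k−1, N−k) = (4−1, 30−4) = (3, 26)

degrees of freedom = [3, 26]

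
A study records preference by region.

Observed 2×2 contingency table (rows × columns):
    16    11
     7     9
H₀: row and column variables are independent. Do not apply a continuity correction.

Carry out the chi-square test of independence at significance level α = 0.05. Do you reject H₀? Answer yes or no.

Row totals [27, 16], col totals [23, 20], n=43
χ² = (16−14.44)²/14.44 + (11−12.56)²/12.56 + (7−8.56)²/8.56 + (9−7.44)²/7.44 = 0.9714
df = 1
p-value (upper-tail) = 0.32434
At α=0.05: p ≥ α → fail to reject H₀

reject H₀: no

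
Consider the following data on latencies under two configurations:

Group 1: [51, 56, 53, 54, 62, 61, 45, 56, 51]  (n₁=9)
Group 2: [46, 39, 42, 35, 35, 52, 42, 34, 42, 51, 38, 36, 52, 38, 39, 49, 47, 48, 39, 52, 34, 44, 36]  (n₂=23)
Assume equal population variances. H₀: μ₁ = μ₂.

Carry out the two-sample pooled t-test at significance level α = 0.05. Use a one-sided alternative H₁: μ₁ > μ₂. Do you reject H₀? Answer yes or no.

reject H₀: yes

x̄₁=54.333, s₁=5.244, n₁=9
x̄₂=42.174, s₂=6.279, n₂=23
s_p² = [8·5.244² + 22·6.279²]/30 = 36.2435
SE = √(s_p²·(1/9+1/23)) = 2.3670
t = (54.333−42.174)/2.3670 = 5.1370
df = 30
p-value (one-sided, H₁ greater) = 0.00001
At α=0.05: p < α → reject H₀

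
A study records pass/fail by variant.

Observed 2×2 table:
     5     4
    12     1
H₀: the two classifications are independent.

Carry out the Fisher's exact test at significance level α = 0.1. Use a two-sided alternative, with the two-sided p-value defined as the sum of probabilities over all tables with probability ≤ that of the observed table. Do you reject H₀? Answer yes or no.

reject H₀: no

Margins: r₁=9, r₂=13, c₁=17, c₂=5, n=22
p_obs = C(9,5)·C(13,12)/C(22,17); sum pmf over tables with pmf ≤ p_obs
p-value (two-sided) = 0.11586
At α=0.1: p ≥ α → fail to reject H₀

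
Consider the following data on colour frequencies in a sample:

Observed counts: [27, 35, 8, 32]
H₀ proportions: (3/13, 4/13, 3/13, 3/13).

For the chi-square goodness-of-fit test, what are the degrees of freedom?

df = k − 1 = 4 − 1 = 3

degrees of freedom = 3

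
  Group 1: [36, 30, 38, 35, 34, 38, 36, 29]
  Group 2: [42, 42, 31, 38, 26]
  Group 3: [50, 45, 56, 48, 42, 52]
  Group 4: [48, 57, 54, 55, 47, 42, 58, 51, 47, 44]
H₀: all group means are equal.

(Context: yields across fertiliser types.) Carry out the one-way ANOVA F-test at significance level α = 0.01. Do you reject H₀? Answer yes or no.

reject H₀: yes

Group means [34.50, 35.80, 48.83, 50.30], grand mean 43.138
SSB = Σnᵢ(x̄ᵢ−x̄)² = 1573.715; SSW = ΣΣ(x−x̄ᵢ)² = 681.733
MSB = 1573.715/3 = 524.5716; MSW = 681.733/25 = 27.2693
F = MSB/MSW = 19.2367
df = (3, 25)
p-value (upper-tail) = 0.00000
At α=0.01: p < α → reject H₀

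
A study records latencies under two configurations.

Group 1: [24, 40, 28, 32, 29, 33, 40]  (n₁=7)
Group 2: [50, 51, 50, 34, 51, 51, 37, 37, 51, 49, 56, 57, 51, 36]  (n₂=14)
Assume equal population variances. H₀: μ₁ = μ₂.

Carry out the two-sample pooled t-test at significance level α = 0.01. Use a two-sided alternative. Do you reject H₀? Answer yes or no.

reject H₀: yes

x̄₁=32.286, s₁=6.020, n₁=7
x̄₂=47.214, s₂=7.708, n₂=14
s_p² = [6·6.020² + 13·7.708²]/19 = 52.0940
SE = √(s_p²·(1/7+1/14)) = 3.3411
t = (32.286−47.214)/3.3411 = -4.4682
df = 19
p-value (two-sided) = 0.00026
At α=0.01: p < α → reject H₀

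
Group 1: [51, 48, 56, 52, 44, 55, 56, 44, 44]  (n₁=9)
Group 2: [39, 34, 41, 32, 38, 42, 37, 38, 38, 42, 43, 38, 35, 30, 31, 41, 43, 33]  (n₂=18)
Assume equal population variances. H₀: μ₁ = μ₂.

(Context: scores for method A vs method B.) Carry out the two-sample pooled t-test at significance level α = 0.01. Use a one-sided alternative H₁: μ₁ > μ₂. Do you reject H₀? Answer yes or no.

reject H₀: yes

x̄₁=50.000, s₁=5.172, n₁=9
x̄₂=37.500, s₂=4.176, n₂=18
s_p² = [8·5.172² + 17·4.176²]/25 = 20.4200
SE = √(s_p²·(1/9+1/18)) = 1.8448
t = (50.000−37.500)/1.8448 = 6.7758
df = 25
p-value (one-sided, H₁ greater) = 0.00000
At α=0.01: p < α → reject H₀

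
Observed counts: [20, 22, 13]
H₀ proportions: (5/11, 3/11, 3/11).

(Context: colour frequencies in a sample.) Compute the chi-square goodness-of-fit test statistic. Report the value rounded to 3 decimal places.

n = 55; E_i = n·p_i = [25.00, 15.00, 15.00]
χ² = (20−25.00)²/25.00 + (22−15.00)²/15.00 + (13−15.00)²/15.00 = 4.5333
df = 2

test statistic = 4.533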